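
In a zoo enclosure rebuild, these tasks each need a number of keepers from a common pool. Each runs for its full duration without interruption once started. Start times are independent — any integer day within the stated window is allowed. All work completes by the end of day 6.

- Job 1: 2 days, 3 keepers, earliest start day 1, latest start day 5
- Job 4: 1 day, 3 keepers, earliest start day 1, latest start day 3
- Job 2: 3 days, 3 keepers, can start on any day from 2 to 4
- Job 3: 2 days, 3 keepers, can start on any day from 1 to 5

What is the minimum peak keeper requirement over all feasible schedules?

Early-start (Job 1@1, Job 4@1, Job 2@2, Job 3@1) gives peak 9: d1:9  d2:9  d3:3  d4:3  d5:0  d6:0.
Shift Job 3→3.
Schedule Job 1@1, Job 4@1, Job 2@2, Job 3@3: d1:6  d2:6  d3:6  d4:6  d5:0  d6:0 — peak 6.

6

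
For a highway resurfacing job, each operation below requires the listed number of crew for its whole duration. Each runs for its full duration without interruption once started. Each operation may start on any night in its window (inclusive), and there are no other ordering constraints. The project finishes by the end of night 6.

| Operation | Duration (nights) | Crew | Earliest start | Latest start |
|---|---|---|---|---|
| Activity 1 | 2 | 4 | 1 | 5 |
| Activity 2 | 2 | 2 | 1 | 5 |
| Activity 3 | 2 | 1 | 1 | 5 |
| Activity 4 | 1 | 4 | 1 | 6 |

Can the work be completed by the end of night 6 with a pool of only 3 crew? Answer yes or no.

no

The minimum achievable peak is 4; 3 < 4, so no feasible schedule stays within the cap.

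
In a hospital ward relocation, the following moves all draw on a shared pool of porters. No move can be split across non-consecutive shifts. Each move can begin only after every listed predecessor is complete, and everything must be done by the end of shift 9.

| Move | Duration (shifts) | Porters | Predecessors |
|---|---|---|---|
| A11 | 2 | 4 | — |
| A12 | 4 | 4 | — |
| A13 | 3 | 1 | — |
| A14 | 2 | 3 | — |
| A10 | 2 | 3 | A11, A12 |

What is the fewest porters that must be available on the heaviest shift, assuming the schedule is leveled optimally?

6

Early-start (A11@1, A12@1, A13@1, A14@1, A10@5) gives peak 12: s1:12  s2:12  s3:5  s4:4  s5:3  s6:3  s7:0  s8:0  s9:0.
Shift A12→3, A14→7, A10→7.
Schedule A11@1, A12@3, A13@1, A14@7, A10@7: s1:5  s2:5  s3:5  s4:4  s5:4  s6:4  s7:6  s8:6  s9:0 — peak 6.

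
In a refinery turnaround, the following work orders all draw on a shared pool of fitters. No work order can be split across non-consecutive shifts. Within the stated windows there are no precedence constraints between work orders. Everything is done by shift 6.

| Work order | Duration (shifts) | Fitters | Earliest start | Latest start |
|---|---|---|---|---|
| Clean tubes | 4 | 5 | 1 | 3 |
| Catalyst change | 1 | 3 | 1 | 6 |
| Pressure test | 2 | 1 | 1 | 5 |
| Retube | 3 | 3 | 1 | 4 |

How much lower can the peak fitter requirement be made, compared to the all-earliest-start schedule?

Early-start peak: s1:12  s2:9  s3:8  s4:5  s5:0  s6:0 ⇒ 12.
Leveled (Clean tubes@1, Catalyst change@1, Pressure test@2, Retube@4): s1:8  s2:6  s3:6  s4:8  s5:3  s6:3 ⇒ 8.
Reduction 12 − 8 = 4.

4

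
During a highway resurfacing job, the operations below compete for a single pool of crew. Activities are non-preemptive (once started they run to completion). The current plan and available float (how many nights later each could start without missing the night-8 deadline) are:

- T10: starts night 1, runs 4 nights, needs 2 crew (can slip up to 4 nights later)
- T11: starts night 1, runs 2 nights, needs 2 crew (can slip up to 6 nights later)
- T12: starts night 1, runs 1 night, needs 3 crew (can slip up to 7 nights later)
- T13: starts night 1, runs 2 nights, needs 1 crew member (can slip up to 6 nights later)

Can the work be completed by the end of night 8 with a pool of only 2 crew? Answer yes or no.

no

Total crew member-nights = 17; over 8 nights the average is 17/8 > 2, so some night must exceed 2.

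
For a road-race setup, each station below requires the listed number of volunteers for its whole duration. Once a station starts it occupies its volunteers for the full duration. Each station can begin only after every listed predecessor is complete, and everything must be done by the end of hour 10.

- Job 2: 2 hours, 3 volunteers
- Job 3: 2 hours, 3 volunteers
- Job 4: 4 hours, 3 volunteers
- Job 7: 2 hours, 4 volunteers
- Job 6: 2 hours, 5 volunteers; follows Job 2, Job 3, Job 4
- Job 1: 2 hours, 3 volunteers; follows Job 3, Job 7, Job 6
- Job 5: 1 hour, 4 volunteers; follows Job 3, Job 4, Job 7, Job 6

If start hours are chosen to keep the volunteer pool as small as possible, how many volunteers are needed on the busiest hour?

7

Early-start (Job 2@1, Job 3@1, Job 4@1, Job 7@1, Job 6@5, Job 1@7, Job 5@7) gives peak 13: h1:13  h2:13  h3:3  h4:3  h5:5  h6:5  h7:7  h8:3  h9:0  h10:0.
Shift Job 4→3, Job 7→3, Job 6→7, Job 1→9, Job 5→9.
Schedule Job 2@1, Job 3@1, Job 4@3, Job 7@3, Job 6@7, Job 1@9, Job 5@9: h1:6  h2:6  h3:7  h4:7  h5:3  h6:3  h7:5  h8:5  h9:7  h10:3 — peak 7.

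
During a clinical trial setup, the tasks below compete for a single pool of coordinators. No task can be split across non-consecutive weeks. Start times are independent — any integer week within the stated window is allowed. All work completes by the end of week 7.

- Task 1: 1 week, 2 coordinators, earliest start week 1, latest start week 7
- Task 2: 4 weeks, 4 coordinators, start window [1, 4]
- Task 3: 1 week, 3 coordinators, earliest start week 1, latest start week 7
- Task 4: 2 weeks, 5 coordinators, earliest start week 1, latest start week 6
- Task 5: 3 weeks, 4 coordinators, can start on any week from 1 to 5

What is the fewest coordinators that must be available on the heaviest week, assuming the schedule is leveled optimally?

Early-start (Task 1@1, Task 2@1, Task 3@1, Task 4@1, Task 5@1) gives peak 18: w1:18  w2:13  w3:8  w4:4  w5:0  w6:0  w7:0.
Shift Task 3→2, Task 4→6, Task 5→3.
Schedule Task 1@1, Task 2@1, Task 3@2, Task 4@6, Task 5@3: w1:6  w2:7  w3:8  w4:8  w5:4  w6:5  w7:5 — peak 8.

8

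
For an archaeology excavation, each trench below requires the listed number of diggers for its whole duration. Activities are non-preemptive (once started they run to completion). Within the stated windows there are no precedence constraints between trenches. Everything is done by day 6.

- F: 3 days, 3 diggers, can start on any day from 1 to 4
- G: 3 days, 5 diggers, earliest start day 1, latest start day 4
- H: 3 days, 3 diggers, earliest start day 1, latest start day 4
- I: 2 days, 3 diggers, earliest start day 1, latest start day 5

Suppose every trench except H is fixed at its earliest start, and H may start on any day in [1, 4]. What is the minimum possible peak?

11

H@1: d1:14  d2:14  d3:11  d4:0  d5:0  d6:0 → peak 14
H@2: d1:11  d2:14  d3:11  d4:3  d5:0  d6:0 → peak 14
H@3: d1:11  d2:11  d3:11  d4:3  d5:3  d6:0 → peak 11
H@4: d1:11  d2:11  d3:8  d4:3  d5:3  d6:3 → peak 11
Best is H@3, peak 11.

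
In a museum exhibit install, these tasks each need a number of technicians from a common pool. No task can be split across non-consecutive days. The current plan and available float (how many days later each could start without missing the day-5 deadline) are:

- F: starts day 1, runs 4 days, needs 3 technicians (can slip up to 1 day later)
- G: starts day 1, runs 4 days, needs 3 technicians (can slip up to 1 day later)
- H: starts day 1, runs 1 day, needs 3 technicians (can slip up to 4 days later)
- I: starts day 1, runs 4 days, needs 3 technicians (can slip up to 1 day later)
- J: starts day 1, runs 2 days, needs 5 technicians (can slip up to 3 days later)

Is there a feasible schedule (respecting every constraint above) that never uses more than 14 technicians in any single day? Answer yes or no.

yes

Schedule F@1, G@1, H@1, I@1, J@2: d1:12  d2:14  d3:14  d4:9  d5:0 — peak 14 ≤ 14.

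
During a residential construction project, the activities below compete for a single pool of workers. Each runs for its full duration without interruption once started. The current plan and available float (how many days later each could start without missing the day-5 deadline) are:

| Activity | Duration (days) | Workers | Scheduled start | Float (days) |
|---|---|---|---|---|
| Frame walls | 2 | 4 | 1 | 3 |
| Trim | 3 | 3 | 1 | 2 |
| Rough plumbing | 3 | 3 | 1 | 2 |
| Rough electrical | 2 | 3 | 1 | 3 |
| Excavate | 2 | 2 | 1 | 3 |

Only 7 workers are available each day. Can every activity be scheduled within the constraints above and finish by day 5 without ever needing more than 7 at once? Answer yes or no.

Total worker-days = 36; over 5 days the average is 36/5 > 7, so some day must exceed 7.

no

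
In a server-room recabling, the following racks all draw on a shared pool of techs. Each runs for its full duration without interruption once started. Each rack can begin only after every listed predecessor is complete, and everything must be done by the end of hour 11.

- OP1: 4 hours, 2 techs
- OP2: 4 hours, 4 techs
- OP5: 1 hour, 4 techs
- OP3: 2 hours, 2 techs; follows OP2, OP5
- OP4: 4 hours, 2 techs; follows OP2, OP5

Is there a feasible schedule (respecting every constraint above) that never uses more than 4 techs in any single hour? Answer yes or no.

Schedule OP1@6, OP2@1, OP5@5, OP3@6, OP4@8: h1:4  h2:4  h3:4  h4:4  h5:4  h6:4  h7:4  h8:4  h9:4  h10:2  h11:2 — peak 4 ≤ 4.

yes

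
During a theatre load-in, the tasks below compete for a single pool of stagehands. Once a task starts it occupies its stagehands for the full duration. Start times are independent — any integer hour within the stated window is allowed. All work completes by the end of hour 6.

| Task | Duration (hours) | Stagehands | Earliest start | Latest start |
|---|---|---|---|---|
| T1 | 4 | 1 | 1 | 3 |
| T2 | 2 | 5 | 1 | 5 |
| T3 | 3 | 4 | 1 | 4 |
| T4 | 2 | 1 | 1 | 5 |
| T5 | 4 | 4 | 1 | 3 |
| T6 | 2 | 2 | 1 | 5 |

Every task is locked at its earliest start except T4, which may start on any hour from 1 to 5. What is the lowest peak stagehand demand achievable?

16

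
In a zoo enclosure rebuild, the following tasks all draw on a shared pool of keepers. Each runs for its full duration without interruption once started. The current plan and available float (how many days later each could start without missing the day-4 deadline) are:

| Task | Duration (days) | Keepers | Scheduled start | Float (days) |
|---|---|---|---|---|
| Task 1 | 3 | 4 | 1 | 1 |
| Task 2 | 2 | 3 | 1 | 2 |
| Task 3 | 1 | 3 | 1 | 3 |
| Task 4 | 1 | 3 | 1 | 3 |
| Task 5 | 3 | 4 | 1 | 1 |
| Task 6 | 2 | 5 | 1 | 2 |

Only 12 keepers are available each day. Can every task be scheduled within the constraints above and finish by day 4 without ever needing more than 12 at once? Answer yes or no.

The minimum achievable peak is 13; 12 < 13, so no feasible schedule stays within the cap.

no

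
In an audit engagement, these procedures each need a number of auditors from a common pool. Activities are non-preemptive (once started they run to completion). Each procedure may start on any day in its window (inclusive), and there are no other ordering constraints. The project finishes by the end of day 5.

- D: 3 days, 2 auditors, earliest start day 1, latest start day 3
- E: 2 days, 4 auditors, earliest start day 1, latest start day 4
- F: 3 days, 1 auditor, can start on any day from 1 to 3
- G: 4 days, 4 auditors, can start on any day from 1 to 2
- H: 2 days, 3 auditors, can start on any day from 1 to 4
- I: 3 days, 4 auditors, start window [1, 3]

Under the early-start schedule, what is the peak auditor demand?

18

Early-start schedule: D@1, E@1, F@1, G@1, H@1, I@1.
Load per day: day 1: 18, day 2: 18, day 3: 11, day 4: 4, day 5: 0.
Peak is 18.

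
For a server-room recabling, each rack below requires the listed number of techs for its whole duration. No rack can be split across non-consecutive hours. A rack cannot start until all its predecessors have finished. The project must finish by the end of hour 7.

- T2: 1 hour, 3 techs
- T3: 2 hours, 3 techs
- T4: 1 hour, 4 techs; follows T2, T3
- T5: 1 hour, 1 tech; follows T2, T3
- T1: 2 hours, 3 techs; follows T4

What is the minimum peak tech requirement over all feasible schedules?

4

Early-start (T2@1, T3@1, T4@3, T5@3, T1@4) gives peak 6: h1:6  h2:3  h3:5  h4:3  h5:3  h6:0  h7:0.
Shift T3→2, T4→4, T5→5, T1→5.
Schedule T2@1, T3@2, T4@4, T5@5, T1@5: h1:3  h2:3  h3:3  h4:4  h5:4  h6:3  h7:0 — peak 4.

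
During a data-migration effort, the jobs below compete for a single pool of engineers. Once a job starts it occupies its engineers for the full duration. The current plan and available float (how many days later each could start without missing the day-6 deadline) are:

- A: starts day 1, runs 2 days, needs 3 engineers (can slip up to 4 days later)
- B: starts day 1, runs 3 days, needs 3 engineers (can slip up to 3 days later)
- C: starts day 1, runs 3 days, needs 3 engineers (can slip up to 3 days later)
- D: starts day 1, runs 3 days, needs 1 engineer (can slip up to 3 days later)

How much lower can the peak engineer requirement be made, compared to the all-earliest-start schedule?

Early-start peak: d1:10  d2:10  d3:7  d4:0  d5:0  d6:0 ⇒ 10.
Leveled (A@1, B@1, C@3, D@4): d1:6  d2:6  d3:6  d4:4  d5:4  d6:1 ⇒ 6.
Reduction 10 − 6 = 4.

4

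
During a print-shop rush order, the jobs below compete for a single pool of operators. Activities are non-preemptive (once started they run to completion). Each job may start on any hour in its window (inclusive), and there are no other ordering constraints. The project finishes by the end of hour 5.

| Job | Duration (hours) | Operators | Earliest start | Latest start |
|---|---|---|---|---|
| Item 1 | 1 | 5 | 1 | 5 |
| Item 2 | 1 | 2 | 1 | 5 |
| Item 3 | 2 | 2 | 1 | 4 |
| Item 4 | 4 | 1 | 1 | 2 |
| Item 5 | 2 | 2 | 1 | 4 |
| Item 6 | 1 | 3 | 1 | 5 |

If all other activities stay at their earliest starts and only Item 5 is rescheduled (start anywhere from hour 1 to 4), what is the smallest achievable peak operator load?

13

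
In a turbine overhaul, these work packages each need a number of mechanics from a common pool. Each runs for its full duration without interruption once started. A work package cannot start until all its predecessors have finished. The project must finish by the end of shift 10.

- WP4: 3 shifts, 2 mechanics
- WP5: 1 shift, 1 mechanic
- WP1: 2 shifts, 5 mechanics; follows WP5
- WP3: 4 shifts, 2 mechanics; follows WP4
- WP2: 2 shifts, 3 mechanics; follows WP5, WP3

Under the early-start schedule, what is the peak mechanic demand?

Early-start schedule: WP4@1, WP5@1, WP1@2, WP3@4, WP2@8.
Load per shift: shift 1: 3, shift 2: 7, shift 3: 7, shift 4: 2, shift 5: 2, shift 6: 2, shift 7: 2, shift 8: 3, shift 9: 3, shift 10: 0.
Peak is 7.

7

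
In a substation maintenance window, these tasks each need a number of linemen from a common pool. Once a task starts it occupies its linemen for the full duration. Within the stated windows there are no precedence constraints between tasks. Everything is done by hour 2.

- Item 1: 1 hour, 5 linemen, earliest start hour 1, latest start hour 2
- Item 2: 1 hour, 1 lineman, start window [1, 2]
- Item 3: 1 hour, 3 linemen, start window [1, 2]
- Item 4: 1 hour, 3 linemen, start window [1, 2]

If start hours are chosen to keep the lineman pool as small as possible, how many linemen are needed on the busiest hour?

Early-start (Item 1@1, Item 2@1, Item 3@1, Item 4@1) gives peak 12: h1:12  h2:0.
Shift Item 3→2, Item 4→2.
Schedule Item 1@1, Item 2@1, Item 3@2, Item 4@2: h1:6  h2:6 — peak 6.
Total lineman-hours = 12 over 2 hours ⇒ peak ≥ ⌈12/2⌉ = 6, so 6 is optimal.

6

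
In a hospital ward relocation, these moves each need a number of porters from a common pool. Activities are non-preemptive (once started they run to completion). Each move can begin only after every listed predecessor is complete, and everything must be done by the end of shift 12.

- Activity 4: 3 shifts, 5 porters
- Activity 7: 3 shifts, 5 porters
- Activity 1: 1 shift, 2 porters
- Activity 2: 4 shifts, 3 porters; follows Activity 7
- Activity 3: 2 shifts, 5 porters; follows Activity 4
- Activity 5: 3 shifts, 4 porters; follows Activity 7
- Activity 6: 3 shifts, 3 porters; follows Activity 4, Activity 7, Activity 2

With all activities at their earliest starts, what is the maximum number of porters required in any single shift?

Early-start schedule: Activity 4@1, Activity 7@1, Activity 1@1, Activity 2@4, Activity 3@4, Activity 5@4, Activity 6@8.
Load per shift: shift 1: 12, shift 2: 10, shift 3: 10, shift 4: 12, shift 5: 12, shift 6: 7, shift 7: 3, shift 8: 3, shift 9: 3, shift 10: 3, shift 11: 0, shift 12: 0.
Peak is 12.

12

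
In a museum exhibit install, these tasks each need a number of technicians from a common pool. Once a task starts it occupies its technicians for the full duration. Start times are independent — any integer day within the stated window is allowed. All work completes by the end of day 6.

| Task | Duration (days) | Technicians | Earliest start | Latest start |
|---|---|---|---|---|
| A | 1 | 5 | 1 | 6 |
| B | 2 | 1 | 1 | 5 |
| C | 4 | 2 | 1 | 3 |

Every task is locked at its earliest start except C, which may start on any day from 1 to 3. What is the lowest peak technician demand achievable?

6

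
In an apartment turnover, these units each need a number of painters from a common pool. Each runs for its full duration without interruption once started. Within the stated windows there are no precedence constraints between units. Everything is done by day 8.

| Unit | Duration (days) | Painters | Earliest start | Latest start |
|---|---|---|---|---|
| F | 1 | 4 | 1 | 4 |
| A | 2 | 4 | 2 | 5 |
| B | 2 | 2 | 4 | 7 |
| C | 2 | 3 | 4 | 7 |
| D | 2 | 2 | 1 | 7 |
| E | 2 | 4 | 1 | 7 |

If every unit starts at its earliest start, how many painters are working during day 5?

5

At early start, day 5 has: B, C.
Demand: 2 + 3 = 5.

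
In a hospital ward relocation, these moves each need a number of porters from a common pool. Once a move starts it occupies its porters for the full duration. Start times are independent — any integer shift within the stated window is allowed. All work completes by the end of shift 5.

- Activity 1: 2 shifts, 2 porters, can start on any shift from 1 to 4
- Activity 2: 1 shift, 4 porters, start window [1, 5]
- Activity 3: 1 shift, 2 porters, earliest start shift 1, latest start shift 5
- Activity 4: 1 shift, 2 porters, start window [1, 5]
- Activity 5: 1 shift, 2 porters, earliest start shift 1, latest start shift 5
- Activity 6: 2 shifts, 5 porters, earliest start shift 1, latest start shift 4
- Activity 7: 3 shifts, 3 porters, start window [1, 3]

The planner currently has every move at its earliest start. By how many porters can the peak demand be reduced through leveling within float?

13

Early-start peak: s1:20  s2:10  s3:3  s4:0  s5:0 ⇒ 20.
Leveled (Activity 1@1, Activity 2@3, Activity 3@1, Activity 4@2, Activity 5@4, Activity 6@4, Activity 7@1): s1:7  s2:7  s3:7  s4:7  s5:5 ⇒ 7.
Reduction 20 − 7 = 13.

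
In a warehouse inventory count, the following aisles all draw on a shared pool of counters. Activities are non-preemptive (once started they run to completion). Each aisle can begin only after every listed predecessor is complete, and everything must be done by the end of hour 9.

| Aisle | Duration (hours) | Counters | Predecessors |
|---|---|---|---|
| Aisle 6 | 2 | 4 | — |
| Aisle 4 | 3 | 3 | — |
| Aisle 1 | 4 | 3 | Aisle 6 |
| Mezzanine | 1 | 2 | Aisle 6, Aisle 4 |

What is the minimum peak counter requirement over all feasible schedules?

Early-start (Aisle 6@1, Aisle 4@1, Aisle 1@3, Mezzanine@4) gives peak 7: h1:7  h2:7  h3:6  h4:5  h5:3  h6:3  h7:0  h8:0  h9:0.
Shift Aisle 4→3, Aisle 1→6, Mezzanine→6.
Schedule Aisle 6@1, Aisle 4@3, Aisle 1@6, Mezzanine@6: h1:4  h2:4  h3:3  h4:3  h5:3  h6:5  h7:3  h8:3  h9:3 — peak 5.

5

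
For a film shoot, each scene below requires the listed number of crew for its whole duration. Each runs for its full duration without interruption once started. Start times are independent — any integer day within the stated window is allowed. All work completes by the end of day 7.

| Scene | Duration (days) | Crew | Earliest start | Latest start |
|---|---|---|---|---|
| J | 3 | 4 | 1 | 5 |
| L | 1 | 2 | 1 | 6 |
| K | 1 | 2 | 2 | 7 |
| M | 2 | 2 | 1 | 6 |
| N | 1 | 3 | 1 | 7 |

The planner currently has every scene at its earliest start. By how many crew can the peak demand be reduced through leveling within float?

7

Early-start peak: d1:11  d2:8  d3:4  d4:0  d5:0  d6:0  d7:0 ⇒ 11.
Leveled (J@1, L@4, K@4, M@5, N@7): d1:4  d2:4  d3:4  d4:4  d5:2  d6:2  d7:3 ⇒ 4.
Reduction 11 − 4 = 7.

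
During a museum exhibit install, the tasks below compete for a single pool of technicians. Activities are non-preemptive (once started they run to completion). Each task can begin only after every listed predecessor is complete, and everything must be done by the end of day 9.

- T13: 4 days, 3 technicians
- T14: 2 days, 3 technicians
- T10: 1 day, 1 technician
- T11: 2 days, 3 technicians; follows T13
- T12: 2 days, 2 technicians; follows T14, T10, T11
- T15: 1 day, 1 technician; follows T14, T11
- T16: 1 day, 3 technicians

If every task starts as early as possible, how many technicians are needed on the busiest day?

10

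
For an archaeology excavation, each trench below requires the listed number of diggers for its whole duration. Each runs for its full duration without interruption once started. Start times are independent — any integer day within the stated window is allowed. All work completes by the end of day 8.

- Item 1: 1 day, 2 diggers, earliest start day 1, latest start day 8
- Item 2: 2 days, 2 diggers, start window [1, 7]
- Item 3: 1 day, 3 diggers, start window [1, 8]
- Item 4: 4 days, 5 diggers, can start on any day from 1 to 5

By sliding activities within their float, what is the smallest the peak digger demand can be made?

Early-start (Item 1@1, Item 2@1, Item 3@1, Item 4@1) gives peak 12: d1:12  d2:7  d3:5  d4:5  d5:0  d6:0  d7:0  d8:0.
Shift Item 3→2, Item 4→3.
Schedule Item 1@1, Item 2@1, Item 3@2, Item 4@3: d1:4  d2:5  d3:5  d4:5  d5:5  d6:5  d7:0  d8:0 — peak 5.

5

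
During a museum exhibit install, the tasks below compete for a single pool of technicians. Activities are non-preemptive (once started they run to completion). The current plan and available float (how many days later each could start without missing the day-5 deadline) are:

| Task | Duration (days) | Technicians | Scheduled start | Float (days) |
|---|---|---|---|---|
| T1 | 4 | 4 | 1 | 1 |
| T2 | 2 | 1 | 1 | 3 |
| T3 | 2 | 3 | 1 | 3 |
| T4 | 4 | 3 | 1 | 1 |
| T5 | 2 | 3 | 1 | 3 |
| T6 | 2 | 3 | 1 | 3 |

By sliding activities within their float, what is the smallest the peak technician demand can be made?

Early-start (T1@1, T2@1, T3@1, T4@1, T5@1, T6@1) gives peak 17: d1:17  d2:17  d3:7  d4:7  d5:0.
Shift T5→3, T6→3.
Schedule T1@1, T2@1, T3@1, T4@1, T5@3, T6@3: d1:11  d2:11  d3:13  d4:13  d5:0 — peak 13.

13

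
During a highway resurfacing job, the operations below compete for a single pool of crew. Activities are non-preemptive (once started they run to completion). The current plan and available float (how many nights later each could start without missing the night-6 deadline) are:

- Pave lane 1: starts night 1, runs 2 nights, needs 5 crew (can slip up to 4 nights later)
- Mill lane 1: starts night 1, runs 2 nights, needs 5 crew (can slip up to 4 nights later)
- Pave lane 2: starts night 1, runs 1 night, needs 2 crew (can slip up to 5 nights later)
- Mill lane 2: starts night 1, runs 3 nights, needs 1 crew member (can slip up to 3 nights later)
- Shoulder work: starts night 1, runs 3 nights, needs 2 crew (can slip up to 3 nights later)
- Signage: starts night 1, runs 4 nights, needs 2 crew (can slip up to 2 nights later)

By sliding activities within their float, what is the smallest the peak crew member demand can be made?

8

Early-start (Pave lane 1@1, Mill lane 1@1, Pave lane 2@1, Mill lane 2@1, Shoulder work@1, Signage@1) gives peak 17: n1:17  n2:15  n3:5  n4:2  n5:0  n6:0.
Shift Mill lane 1→4, Pave lane 2→3, Signage→3.
Schedule Pave lane 1@1, Mill lane 1@4, Pave lane 2@3, Mill lane 2@1, Shoulder work@1, Signage@3: n1:8  n2:8  n3:7  n4:7  n5:7  n6:2 — peak 8.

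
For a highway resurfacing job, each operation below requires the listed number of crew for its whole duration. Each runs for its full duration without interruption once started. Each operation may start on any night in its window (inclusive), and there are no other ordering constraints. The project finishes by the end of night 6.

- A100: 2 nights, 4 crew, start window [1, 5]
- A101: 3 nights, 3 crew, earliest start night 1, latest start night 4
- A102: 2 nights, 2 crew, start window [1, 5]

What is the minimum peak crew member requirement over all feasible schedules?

5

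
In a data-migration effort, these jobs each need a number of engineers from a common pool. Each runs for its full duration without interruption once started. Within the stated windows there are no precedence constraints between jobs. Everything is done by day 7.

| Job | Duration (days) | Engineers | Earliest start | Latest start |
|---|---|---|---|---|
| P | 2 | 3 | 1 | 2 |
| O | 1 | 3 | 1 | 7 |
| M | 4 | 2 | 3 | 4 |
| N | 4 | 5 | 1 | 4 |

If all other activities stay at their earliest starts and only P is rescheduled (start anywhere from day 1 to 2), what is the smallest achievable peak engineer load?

10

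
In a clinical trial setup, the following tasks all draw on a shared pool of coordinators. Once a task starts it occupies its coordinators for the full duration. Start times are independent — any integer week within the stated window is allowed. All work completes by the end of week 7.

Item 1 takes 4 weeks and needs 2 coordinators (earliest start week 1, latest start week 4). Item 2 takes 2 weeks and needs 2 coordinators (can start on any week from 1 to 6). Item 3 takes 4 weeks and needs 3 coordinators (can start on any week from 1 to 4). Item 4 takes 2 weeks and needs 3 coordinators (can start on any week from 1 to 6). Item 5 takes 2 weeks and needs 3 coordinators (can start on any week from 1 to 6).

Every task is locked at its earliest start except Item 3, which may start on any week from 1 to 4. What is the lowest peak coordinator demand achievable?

10

Item 3@1: w1:13  w2:13  w3:5  w4:5  w5:0  w6:0  w7:0 → peak 13
Item 3@2: w1:10  w2:13  w3:5  w4:5  w5:3  w6:0  w7:0 → peak 13
Item 3@3: w1:10  w2:10  w3:5  w4:5  w5:3  w6:3  w7:0 → peak 10
Item 3@4: w1:10  w2:10  w3:2  w4:5  w5:3  w6:3  w7:3 → peak 10
Best is Item 3@3, peak 10.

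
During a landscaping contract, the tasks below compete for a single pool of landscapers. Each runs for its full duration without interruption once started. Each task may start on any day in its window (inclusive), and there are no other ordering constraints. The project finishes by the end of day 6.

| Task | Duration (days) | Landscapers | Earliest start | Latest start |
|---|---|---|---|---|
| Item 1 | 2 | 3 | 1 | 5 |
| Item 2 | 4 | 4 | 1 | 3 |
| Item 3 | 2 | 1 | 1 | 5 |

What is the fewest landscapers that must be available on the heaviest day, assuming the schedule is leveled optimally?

Early-start (Item 1@1, Item 2@1, Item 3@1) gives peak 8: d1:8  d2:8  d3:4  d4:4  d5:0  d6:0.
Shift Item 2→3.
Schedule Item 1@1, Item 2@3, Item 3@1: d1:4  d2:4  d3:4  d4:4  d5:4  d6:4 — peak 4.
Total landscaper-days = 24 over 6 days ⇒ peak ≥ ⌈24/6⌉ = 4, so 4 is optimal.

4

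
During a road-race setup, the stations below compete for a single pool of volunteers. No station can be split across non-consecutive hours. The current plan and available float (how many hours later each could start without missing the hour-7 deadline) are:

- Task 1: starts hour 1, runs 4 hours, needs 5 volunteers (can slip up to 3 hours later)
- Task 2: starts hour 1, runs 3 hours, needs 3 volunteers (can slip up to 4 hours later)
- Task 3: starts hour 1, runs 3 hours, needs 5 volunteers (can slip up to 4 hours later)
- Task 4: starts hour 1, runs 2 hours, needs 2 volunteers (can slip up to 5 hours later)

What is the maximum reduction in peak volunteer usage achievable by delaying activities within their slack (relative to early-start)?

7

Early-start peak: h1:15  h2:15  h3:13  h4:5  h5:0  h6:0  h7:0 ⇒ 15.
Leveled (Task 1@1, Task 2@1, Task 3@5, Task 4@4): h1:8  h2:8  h3:8  h4:7  h5:7  h6:5  h7:5 ⇒ 8.
Reduction 15 − 8 = 7.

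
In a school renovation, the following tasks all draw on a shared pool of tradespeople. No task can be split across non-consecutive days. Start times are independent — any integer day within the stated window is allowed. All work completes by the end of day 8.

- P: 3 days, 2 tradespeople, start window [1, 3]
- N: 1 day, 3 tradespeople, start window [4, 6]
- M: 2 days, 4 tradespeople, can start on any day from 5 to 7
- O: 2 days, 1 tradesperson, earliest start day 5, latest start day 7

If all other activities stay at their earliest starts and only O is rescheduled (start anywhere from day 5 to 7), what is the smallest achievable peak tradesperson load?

4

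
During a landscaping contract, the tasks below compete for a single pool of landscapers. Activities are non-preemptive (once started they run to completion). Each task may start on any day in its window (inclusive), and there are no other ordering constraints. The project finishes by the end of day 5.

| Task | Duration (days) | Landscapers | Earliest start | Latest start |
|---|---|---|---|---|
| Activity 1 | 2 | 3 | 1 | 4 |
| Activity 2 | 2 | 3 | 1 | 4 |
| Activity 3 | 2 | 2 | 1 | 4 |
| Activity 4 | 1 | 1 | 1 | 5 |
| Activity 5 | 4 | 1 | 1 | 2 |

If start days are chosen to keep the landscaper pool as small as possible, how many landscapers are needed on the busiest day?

Early-start (Activity 1@1, Activity 2@1, Activity 3@1, Activity 4@1, Activity 5@1) gives peak 10: d1:10  d2:9  d3:1  d4:1  d5:0.
Shift Activity 2→3, Activity 5→2.
Schedule Activity 1@1, Activity 2@3, Activity 3@1, Activity 4@1, Activity 5@2: d1:6  d2:6  d3:4  d4:4  d5:1 — peak 6.

6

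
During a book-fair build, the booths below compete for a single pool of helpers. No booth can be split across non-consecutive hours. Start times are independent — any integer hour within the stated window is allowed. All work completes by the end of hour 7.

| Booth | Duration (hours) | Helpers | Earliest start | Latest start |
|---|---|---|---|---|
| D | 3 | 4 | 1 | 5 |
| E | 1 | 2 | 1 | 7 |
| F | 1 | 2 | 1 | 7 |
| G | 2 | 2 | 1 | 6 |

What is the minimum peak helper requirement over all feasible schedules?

4

Early-start (D@1, E@1, F@1, G@1) gives peak 10: h1:10  h2:6  h3:4  h4:0  h5:0  h6:0  h7:0.
Shift E→4, F→4, G→5.
Schedule D@1, E@4, F@4, G@5: h1:4  h2:4  h3:4  h4:4  h5:2  h6:2  h7:0 — peak 4.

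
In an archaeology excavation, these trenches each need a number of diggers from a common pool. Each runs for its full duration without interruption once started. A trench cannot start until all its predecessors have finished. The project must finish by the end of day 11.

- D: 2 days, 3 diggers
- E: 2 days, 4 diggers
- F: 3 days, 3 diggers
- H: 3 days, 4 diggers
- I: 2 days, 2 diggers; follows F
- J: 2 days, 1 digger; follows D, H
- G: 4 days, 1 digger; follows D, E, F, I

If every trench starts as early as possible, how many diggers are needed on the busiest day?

14

Early-start schedule: D@1, E@1, F@1, H@1, I@4, J@4, G@6.
Load per day: day 1: 14, day 2: 14, day 3: 7, day 4: 3, day 5: 3, day 6: 1, day 7: 1, day 8: 1, day 9: 1, day 10: 0, day 11: 0.
Peak is 14.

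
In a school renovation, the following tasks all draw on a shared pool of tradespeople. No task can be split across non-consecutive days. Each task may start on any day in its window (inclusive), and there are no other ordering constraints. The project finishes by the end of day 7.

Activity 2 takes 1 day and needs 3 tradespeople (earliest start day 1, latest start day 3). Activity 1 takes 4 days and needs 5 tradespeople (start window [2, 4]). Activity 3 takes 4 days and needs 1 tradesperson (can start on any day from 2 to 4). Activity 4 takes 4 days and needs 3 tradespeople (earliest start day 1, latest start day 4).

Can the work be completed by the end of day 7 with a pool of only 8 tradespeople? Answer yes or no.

The minimum achievable peak is 9; 8 < 9, so no feasible schedule stays within the cap.

no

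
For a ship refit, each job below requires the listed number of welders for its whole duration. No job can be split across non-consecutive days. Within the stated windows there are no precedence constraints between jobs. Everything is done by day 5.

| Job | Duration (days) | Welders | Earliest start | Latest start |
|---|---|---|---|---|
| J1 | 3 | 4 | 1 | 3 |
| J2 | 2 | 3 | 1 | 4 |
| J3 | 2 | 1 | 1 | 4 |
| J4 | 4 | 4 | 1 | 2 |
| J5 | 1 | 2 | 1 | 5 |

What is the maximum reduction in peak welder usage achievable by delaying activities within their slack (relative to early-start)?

Early-start peak: d1:14  d2:12  d3:8  d4:4  d5:0 ⇒ 14.
Leveled (J1@1, J2@4, J3@4, J4@1, J5@5): d1:8  d2:8  d3:8  d4:8  d5:6 ⇒ 8.
Reduction 14 − 8 = 6.

6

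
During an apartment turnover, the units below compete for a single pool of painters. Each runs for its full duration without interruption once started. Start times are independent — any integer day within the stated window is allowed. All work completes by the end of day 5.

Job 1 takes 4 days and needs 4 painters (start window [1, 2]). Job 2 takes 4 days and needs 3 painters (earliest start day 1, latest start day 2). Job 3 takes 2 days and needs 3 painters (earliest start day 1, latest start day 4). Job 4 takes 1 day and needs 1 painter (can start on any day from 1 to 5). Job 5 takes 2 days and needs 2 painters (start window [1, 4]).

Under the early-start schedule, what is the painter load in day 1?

At early start, day 1 has: Job 1, Job 2, Job 3, Job 4, Job 5.
Demand: 4 + 3 + 3 + 1 + 2 = 13.

13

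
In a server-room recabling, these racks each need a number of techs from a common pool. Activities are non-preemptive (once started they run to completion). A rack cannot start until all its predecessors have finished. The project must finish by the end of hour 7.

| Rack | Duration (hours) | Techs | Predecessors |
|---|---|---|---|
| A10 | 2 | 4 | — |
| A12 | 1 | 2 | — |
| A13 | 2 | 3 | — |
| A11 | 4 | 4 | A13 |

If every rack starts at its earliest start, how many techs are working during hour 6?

At early start, hour 6 has: A11.
Demand: 4 = 4.

4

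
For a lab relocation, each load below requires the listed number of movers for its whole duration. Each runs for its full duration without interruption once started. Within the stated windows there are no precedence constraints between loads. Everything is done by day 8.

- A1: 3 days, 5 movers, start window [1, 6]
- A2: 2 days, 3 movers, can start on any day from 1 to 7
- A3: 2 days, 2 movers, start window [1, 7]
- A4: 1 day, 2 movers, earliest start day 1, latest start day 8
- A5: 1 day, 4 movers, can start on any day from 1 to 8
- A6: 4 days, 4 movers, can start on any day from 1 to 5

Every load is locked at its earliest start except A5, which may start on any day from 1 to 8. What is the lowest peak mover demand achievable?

A5@1: d1:20  d2:14  d3:9  d4:4  d5:0  d6:0  d7:0  d8:0 → peak 20
A5@2: d1:16  d2:18  d3:9  d4:4  d5:0  d6:0  d7:0  d8:0 → peak 18
A5@3: d1:16  d2:14  d3:13  d4:4  d5:0  d6:0  d7:0  d8:0 → peak 16
A5@4: d1:16  d2:14  d3:9  d4:8  d5:0  d6:0  d7:0  d8:0 → peak 16
A5@5: d1:16  d2:14  d3:9  d4:4  d5:4  d6:0  d7:0  d8:0 → peak 16
A5@6: d1:16  d2:14  d3:9  d4:4  d5:0  d6:4  d7:0  d8:0 → peak 16
A5@7: d1:16  d2:14  d3:9  d4:4  d5:0  d6:0  d7:4  d8:0 → peak 16
A5@8: d1:16  d2:14  d3:9  d4:4  d5:0  d6:0  d7:0  d8:4 → peak 16
Best is A5@3, peak 16.

16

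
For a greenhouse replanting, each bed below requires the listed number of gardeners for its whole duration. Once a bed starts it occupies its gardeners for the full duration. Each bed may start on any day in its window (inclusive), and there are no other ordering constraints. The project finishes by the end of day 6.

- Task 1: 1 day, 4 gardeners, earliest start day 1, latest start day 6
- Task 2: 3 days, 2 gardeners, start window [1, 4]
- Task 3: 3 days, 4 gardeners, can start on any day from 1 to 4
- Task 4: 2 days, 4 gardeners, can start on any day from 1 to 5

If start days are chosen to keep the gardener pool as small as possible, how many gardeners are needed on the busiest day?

6

Early-start (Task 1@1, Task 2@1, Task 3@1, Task 4@1) gives peak 14: d1:14  d2:10  d3:6  d4:0  d5:0  d6:0.
Shift Task 3→2, Task 4→5.
Schedule Task 1@1, Task 2@1, Task 3@2, Task 4@5: d1:6  d2:6  d3:6  d4:4  d5:4  d6:4 — peak 6.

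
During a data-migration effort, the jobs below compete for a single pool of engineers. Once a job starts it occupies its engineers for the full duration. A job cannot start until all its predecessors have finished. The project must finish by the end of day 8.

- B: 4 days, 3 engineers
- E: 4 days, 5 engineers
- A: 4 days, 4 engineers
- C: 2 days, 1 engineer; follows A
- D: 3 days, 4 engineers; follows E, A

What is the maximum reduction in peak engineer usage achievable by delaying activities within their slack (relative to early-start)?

3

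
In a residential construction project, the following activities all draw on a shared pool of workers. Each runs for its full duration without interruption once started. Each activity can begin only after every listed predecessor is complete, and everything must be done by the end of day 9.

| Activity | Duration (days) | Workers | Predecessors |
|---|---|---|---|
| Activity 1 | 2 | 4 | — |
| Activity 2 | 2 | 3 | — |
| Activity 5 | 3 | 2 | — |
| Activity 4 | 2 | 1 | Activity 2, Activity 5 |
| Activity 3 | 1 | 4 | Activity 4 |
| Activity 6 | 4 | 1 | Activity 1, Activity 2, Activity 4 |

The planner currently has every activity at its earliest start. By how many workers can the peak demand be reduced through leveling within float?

Early-start peak: d1:9  d2:9  d3:2  d4:1  d5:1  d6:5  d7:1  d8:1  d9:1 ⇒ 9.
Leveled (Activity 1@4, Activity 2@1, Activity 5@1, Activity 4@4, Activity 3@6, Activity 6@6): d1:5  d2:5  d3:2  d4:5  d5:5  d6:5  d7:1  d8:1  d9:1 ⇒ 5.
Reduction 9 − 5 = 4.

4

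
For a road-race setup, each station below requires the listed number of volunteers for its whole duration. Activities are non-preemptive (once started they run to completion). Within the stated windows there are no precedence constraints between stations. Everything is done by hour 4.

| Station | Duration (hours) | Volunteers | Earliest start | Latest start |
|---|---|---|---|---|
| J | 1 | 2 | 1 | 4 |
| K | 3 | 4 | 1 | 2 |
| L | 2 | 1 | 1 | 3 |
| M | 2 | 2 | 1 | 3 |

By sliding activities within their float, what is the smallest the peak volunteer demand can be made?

6

Early-start (J@1, K@1, L@1, M@1) gives peak 9: h1:9  h2:7  h3:4  h4:0.
Shift K→2, M→3.
Schedule J@1, K@2, L@1, M@3: h1:3  h2:5  h3:6  h4:6 — peak 6.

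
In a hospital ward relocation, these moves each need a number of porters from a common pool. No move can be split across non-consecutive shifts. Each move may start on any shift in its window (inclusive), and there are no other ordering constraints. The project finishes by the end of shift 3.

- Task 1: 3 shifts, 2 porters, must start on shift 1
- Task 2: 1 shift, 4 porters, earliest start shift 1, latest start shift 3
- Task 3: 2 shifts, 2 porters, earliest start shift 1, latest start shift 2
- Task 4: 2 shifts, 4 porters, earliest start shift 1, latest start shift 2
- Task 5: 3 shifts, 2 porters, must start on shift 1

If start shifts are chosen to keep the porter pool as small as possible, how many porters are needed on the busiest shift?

10

Early-start (Task 1@1, Task 2@1, Task 3@1, Task 4@1, Task 5@1) gives peak 14: s1:14  s2:10  s3:4.
Shift Task 4→2.
Schedule Task 1@1, Task 2@1, Task 3@1, Task 4@2, Task 5@1: s1:10  s2:10  s3:8 — peak 10.
Total porter-shifts = 28 over 3 shifts ⇒ peak ≥ ⌈28/3⌉ = 10, so 10 is optimal.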